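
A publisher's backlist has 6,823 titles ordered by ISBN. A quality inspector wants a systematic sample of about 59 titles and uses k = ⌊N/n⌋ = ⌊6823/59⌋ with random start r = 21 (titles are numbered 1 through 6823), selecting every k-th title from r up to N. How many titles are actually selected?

60

k = ⌊6823/59⌋ = 115
Achieved size = ⌊(6823 − 21)/115⌋ + 1 = ⌊6802/115⌋ + 1 = 59 + 1 = 60
(last selection: 21 + 59×115 = 6806 ≤ 6823; next would be 6921 > 6823)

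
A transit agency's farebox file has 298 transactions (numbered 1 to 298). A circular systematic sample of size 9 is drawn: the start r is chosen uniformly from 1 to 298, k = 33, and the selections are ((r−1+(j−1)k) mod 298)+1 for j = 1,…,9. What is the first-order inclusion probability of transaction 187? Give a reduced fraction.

For each position j, as r ranges over 1…298 the j-th selection hits every transaction exactly once, so transaction 187 is selected for exactly 9 of the 298 starts.
Inclusion probability = 9/298.

9/298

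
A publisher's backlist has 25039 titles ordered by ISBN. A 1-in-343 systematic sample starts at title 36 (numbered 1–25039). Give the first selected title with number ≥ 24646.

24732

k = 343
Steps past start: ⌈(24646 − 36)/343⌉ = ⌈24610/343⌉ = 72
Selected title: 36 + 72×343 = 24732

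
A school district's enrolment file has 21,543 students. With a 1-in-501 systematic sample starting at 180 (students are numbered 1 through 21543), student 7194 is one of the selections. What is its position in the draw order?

15

k = 501
position = (7194 − 180)/501 + 1 = 7014/501 + 1 = 14 + 1 = 15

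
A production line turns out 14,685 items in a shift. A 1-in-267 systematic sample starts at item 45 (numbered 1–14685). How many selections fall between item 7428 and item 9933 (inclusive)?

10

k = 267
First selection ≥ 7428: 45 + ⌈(7428−45)/267⌉·267 = 45 + 28×267 = 7521
Last selection ≤ 9933: 45 + ⌊(9933−45)/267⌋·267 = 45 + 37×267 = 9924
Count = 37 − 28 + 1 = 10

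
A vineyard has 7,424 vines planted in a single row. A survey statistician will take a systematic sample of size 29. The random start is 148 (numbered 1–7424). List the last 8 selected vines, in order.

5524, 5780, 6036, 6292, 6548, 6804, 7060, 7316

k = N/n = 7424/29 = 256
22nd selection = 148 + 21×256 = 5524
23rd: 5524 + 256 = 5780
24th: 5780 + 256 = 6036
25th: 6036 + 256 = 6292
26th: 6292 + 256 = 6548
27th: 6548 + 256 = 6804
28th: 6804 + 256 = 7060
29th: 7060 + 256 = 7316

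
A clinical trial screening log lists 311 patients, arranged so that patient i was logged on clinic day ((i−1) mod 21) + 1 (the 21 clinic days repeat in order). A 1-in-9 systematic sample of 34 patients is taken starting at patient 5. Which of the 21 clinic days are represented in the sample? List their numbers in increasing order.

Consecutive selections differ by k = 9, so their clinic day numbers differ by 9 mod 21 = 9.
gcd(9, 21) = 3, so the sample visits 21/3 = 7 distinct residues mod 21.
Start 5 is clinic day 5; the clinic days hit are 2, 5, 8, 11, 14, 17, 20.

2, 5, 8, 11, 14, 17, 20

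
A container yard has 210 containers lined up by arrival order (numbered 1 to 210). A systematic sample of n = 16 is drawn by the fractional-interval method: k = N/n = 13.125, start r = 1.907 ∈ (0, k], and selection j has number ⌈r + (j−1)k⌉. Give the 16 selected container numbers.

2, 16, 29, 42, 55, 68, 81, 94, 107, 121, 134, 147, 160, 173, 186, 199

j=1: r + 0k = 1.907 → ⌈·⌉ = 2
j=2: r + 1k = 15.032 → ⌈·⌉ = 16
j=3: r + 2k = 28.157 → ⌈·⌉ = 29
j=4: r + 3k = 41.282 → ⌈·⌉ = 42
j=5: r + 4k = 54.407 → ⌈·⌉ = 55
j=6: r + 5k = 67.532 → ⌈·⌉ = 68
j=7: r + 6k = 80.657 → ⌈·⌉ = 81
j=8: r + 7k = 93.782 → ⌈·⌉ = 94
j=9: r + 8k = 106.907 → ⌈·⌉ = 107
j=10: r + 9k = 120.032 → ⌈·⌉ = 121
j=11: r + 10k = 133.157 → ⌈·⌉ = 134
j=12: r + 11k = 146.282 → ⌈·⌉ = 147
j=13: r + 12k = 159.407 → ⌈·⌉ = 160
j=14: r + 13k = 172.532 → ⌈·⌉ = 173
j=15: r + 14k = 185.657 → ⌈·⌉ = 186
j=16: r + 15k = 198.782 → ⌈·⌉ = 199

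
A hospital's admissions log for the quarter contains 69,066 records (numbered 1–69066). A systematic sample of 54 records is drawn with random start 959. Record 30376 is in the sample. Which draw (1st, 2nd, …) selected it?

24

k = 69066/54 = 1279
position = (30376 − 959)/1279 + 1 = 29417/1279 + 1 = 23 + 1 = 24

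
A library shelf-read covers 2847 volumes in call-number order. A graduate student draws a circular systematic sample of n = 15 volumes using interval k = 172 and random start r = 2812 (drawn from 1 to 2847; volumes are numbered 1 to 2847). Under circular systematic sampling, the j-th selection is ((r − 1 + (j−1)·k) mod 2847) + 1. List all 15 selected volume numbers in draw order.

Selection 1: 2812
Selection 2: 2812 + 172 = 2984 → 2984 − 2847 = 137
Selection 3: 137 + 172 = 309
Selection 4: 309 + 172 = 481
Selection 5: 481 + 172 = 653
Selection 6: 653 + 172 = 825
Selection 7: 825 + 172 = 997
Selection 8: 997 + 172 = 1169
Selection 9: 1169 + 172 = 1341
Selection 10: 1341 + 172 = 1513
Selection 11: 1513 + 172 = 1685
Selection 12: 1685 + 172 = 1857
Selection 13: 1857 + 172 = 2029
Selection 14: 2029 + 172 = 2201
Selection 15: 2201 + 172 = 2373

2812, 137, 309, 481, 653, 825, 997, 1169, 1341, 1513, 1685, 1857, 2029, 2201, 2373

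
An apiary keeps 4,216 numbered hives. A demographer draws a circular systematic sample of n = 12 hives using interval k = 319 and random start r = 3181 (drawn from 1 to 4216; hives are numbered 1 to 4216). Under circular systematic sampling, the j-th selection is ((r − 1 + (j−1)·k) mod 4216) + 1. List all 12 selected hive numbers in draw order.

Selection 1: 3181
Selection 2: 3181 + 319 = 3500
Selection 3: 3500 + 319 = 3819
Selection 4: 3819 + 319 = 4138
Selection 5: 4138 + 319 = 4457 → 4457 − 4216 = 241
Selection 6: 241 + 319 = 560
Selection 7: 560 + 319 = 879
Selection 8: 879 + 319 = 1198
Selection 9: 1198 + 319 = 1517
Selection 10: 1517 + 319 = 1836
Selection 11: 1836 + 319 = 2155
Selection 12: 2155 + 319 = 2474

3181, 3500, 3819, 4138, 241, 560, 879, 1198, 1517, 1836, 2155, 2474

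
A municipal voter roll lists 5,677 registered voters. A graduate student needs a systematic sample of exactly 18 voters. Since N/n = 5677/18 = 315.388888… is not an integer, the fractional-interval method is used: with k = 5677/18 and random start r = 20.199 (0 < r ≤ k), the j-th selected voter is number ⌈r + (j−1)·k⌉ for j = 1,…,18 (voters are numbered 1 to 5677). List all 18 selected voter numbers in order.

j=1: r + 0k = 20.199 → ⌈·⌉ = 21
j=2: r + 1k = 335.587888… → ⌈·⌉ = 336
j=3: r + 2k = 650.976777… → ⌈·⌉ = 651
j=4: r + 3k = 966.365666… → ⌈·⌉ = 967
j=5: r + 4k = 1281.754555… → ⌈·⌉ = 1282
j=6: r + 5k = 1597.143444… → ⌈·⌉ = 1598
j=7: r + 6k = 1912.532333… → ⌈·⌉ = 1913
j=8: r + 7k = 2227.921222… → ⌈·⌉ = 2228
j=9: r + 8k = 2543.310111… → ⌈·⌉ = 2544
j=10: r + 9k = 2858.699 → ⌈·⌉ = 2859
j=11: r + 10k = 3174.087888… → ⌈·⌉ = 3175
j=12: r + 11k = 3489.476777… → ⌈·⌉ = 3490
j=13: r + 12k = 3804.865666… → ⌈·⌉ = 3805
j=14: r + 13k = 4120.254555… → ⌈·⌉ = 4121
j=15: r + 14k = 4435.643444… → ⌈·⌉ = 4436
j=16: r + 15k = 4751.032333… → ⌈·⌉ = 4752
j=17: r + 16k = 5066.421222… → ⌈·⌉ = 5067
j=18: r + 17k = 5381.810111… → ⌈·⌉ = 5382

21, 336, 651, 967, 1282, 1598, 1913, 2228, 2544, 2859, 3175, 3490, 3805, 4121, 4436, 4752, 5067, 5382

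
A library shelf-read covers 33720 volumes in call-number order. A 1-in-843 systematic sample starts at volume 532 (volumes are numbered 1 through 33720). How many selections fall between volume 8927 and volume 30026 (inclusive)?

k = 843
First selection ≥ 8927: 532 + ⌈(8927−532)/843⌉·843 = 532 + 10×843 = 8962
Last selection ≤ 30026: 532 + ⌊(30026−532)/843⌋·843 = 532 + 34×843 = 29194
Count = 34 − 10 + 1 = 25

25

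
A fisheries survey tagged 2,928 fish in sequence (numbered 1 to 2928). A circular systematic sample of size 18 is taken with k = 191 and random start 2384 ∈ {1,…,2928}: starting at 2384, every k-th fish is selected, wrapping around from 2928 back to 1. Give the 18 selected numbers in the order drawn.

Selection 1: 2384
Selection 2: 2384 + 191 = 2575
Selection 3: 2575 + 191 = 2766
Selection 4: 2766 + 191 = 2957 → 2957 − 2928 = 29
Selection 5: 29 + 191 = 220
Selection 6: 220 + 191 = 411
Selection 7: 411 + 191 = 602
Selection 8: 602 + 191 = 793
Selection 9: 793 + 191 = 984
Selection 10: 984 + 191 = 1175
Selection 11: 1175 + 191 = 1366
Selection 12: 1366 + 191 = 1557
Selection 13: 1557 + 191 = 1748
Selection 14: 1748 + 191 = 1939
Selection 15: 1939 + 191 = 2130
Selection 16: 2130 + 191 = 2321
Selection 17: 2321 + 191 = 2512
Selection 18: 2512 + 191 = 2703

2384, 2575, 2766, 29, 220, 411, 602, 793, 984, 1175, 1366, 1557, 1748, 1939, 2130, 2321, 2512, 2703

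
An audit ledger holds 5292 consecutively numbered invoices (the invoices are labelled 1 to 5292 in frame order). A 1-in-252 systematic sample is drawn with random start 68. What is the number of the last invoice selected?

5108

k = 252
21st selection = r + (21−1)·k = 68 + 20×252 = 68 + 5040 = 5108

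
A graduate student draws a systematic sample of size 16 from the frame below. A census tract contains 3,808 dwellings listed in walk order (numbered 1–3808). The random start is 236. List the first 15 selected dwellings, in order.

k = N/n = 3808/16 = 238
dwelling 1: 236
dwelling 2: 236 + 238 = 474
dwelling 3: 474 + 238 = 712
dwelling 4: 712 + 238 = 950
dwelling 5: 950 + 238 = 1188
dwelling 6: 1188 + 238 = 1426
dwelling 7: 1426 + 238 = 1664
dwelling 8: 1664 + 238 = 1902
dwelling 9: 1902 + 238 = 2140
dwelling 10: 2140 + 238 = 2378
dwelling 11: 2378 + 238 = 2616
dwelling 12: 2616 + 238 = 2854
dwelling 13: 2854 + 238 = 3092
dwelling 14: 3092 + 238 = 3330
dwelling 15: 3330 + 238 = 3568

236, 474, 712, 950, 1188, 1426, 1664, 1902, 2140, 2378, 2616, 2854, 3092, 3330, 3568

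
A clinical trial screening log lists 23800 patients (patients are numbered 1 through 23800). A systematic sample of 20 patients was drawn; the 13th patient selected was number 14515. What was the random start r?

k = 23800/20 = 1190
r = 14515 − (13−1)×1190 = 14515 − 14280 = 235

235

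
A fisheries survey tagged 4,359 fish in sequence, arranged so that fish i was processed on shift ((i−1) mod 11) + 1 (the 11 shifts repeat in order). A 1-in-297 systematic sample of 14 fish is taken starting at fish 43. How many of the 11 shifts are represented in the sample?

Consecutive selections differ by k = 297, so their shift numbers differ by 297 mod 11 = 0.
gcd(297, 11) = 11, so the sample visits 11/11 = 1 distinct residues mod 11.
Start 43 is shift 10; the shifts hit are 10.

1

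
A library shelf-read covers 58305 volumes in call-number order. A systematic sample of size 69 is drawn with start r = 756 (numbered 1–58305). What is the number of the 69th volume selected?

58216

k = 58305/69 = 845
69th selection = r + (69−1)·k = 756 + 68×845 = 756 + 57460 = 58216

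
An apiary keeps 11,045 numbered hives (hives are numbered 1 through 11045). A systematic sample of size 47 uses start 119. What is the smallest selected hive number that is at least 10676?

k = 11045/47 = 235
Steps past start: ⌈(10676 − 119)/235⌉ = ⌈10557/235⌉ = 45
Selected hive: 119 + 45×235 = 10694

10694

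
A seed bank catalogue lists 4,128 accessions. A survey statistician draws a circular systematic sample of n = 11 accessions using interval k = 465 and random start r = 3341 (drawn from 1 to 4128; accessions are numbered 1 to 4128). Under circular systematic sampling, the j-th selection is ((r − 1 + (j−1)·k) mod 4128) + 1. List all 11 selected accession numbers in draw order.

3341, 3806, 143, 608, 1073, 1538, 2003, 2468, 2933, 3398, 3863

Selection 1: 3341
Selection 2: 3341 + 465 = 3806
Selection 3: 3806 + 465 = 4271 → 4271 − 4128 = 143
Selection 4: 143 + 465 = 608
Selection 5: 608 + 465 = 1073
Selection 6: 1073 + 465 = 1538
Selection 7: 1538 + 465 = 2003
Selection 8: 2003 + 465 = 2468
Selection 9: 2468 + 465 = 2933
Selection 10: 2933 + 465 = 3398
Selection 11: 3398 + 465 = 3863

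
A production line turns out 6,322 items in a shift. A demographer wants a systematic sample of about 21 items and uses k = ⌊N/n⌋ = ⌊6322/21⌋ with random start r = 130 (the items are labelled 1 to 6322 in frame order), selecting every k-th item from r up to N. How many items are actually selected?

21

k = ⌊6322/21⌋ = 301
Achieved size = ⌊(6322 − 130)/301⌋ + 1 = ⌊6192/301⌋ + 1 = 20 + 1 = 21
(last selection: 130 + 20×301 = 6150 ≤ 6322; next would be 6451 > 6322)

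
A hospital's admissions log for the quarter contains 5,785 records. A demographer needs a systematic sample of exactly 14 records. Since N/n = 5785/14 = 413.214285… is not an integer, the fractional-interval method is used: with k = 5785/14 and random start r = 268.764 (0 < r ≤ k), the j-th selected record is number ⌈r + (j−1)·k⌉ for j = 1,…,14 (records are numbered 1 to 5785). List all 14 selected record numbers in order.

269, 682, 1096, 1509, 1922, 2335, 2749, 3162, 3575, 3988, 4401, 4815, 5228, 5641

j=1: r + 0k = 268.764 → ⌈·⌉ = 269
j=2: r + 1k = 681.978285… → ⌈·⌉ = 682
j=3: r + 2k = 1095.192571… → ⌈·⌉ = 1096
j=4: r + 3k = 1508.406857… → ⌈·⌉ = 1509
j=5: r + 4k = 1921.621142… → ⌈·⌉ = 1922
j=6: r + 5k = 2334.835428… → ⌈·⌉ = 2335
j=7: r + 6k = 2748.049714… → ⌈·⌉ = 2749
j=8: r + 7k = 3161.264 → ⌈·⌉ = 3162
j=9: r + 8k = 3574.478285… → ⌈·⌉ = 3575
j=10: r + 9k = 3987.692571… → ⌈·⌉ = 3988
j=11: r + 10k = 4400.906857… → ⌈·⌉ = 4401
j=12: r + 11k = 4814.121142… → ⌈·⌉ = 4815
j=13: r + 12k = 5227.335428… → ⌈·⌉ = 5228
j=14: r + 13k = 5640.549714… → ⌈·⌉ = 5641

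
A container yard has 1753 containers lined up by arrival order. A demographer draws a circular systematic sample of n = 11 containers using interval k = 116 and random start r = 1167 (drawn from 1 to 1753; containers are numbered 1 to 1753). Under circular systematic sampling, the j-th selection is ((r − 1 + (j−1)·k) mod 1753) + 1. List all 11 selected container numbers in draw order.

Selection 1: 1167
Selection 2: 1167 + 116 = 1283
Selection 3: 1283 + 116 = 1399
Selection 4: 1399 + 116 = 1515
Selection 5: 1515 + 116 = 1631
Selection 6: 1631 + 116 = 1747
Selection 7: 1747 + 116 = 1863 → 1863 − 1753 = 110
Selection 8: 110 + 116 = 226
Selection 9: 226 + 116 = 342
Selection 10: 342 + 116 = 458
Selection 11: 458 + 116 = 574

1167, 1283, 1399, 1515, 1631, 1747, 110, 226, 342, 458, 574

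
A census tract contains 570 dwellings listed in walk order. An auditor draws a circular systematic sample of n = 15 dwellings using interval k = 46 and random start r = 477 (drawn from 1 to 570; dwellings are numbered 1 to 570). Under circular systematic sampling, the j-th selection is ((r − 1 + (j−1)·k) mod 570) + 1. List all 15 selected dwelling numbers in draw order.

477, 523, 569, 45, 91, 137, 183, 229, 275, 321, 367, 413, 459, 505, 551

Selection 1: 477
Selection 2: 477 + 46 = 523
Selection 3: 523 + 46 = 569
Selection 4: 569 + 46 = 615 → 615 − 570 = 45
Selection 5: 45 + 46 = 91
Selection 6: 91 + 46 = 137
Selection 7: 137 + 46 = 183
Selection 8: 183 + 46 = 229
Selection 9: 229 + 46 = 275
Selection 10: 275 + 46 = 321
Selection 11: 321 + 46 = 367
Selection 12: 367 + 46 = 413
Selection 13: 413 + 46 = 459
Selection 14: 459 + 46 = 505
Selection 15: 505 + 46 = 551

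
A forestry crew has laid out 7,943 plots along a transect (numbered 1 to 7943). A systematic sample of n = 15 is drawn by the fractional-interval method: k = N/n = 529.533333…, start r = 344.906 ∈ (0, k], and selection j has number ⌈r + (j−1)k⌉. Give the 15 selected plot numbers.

j=1: r + 0k = 344.906 → ⌈·⌉ = 345
j=2: r + 1k = 874.439333… → ⌈·⌉ = 875
j=3: r + 2k = 1403.972666… → ⌈·⌉ = 1404
j=4: r + 3k = 1933.506 → ⌈·⌉ = 1934
j=5: r + 4k = 2463.039333… → ⌈·⌉ = 2464
j=6: r + 5k = 2992.572666… → ⌈·⌉ = 2993
j=7: r + 6k = 3522.106 → ⌈·⌉ = 3523
j=8: r + 7k = 4051.639333… → ⌈·⌉ = 4052
j=9: r + 8k = 4581.172666… → ⌈·⌉ = 4582
j=10: r + 9k = 5110.706 → ⌈·⌉ = 5111
j=11: r + 10k = 5640.239333… → ⌈·⌉ = 5641
j=12: r + 11k = 6169.772666… → ⌈·⌉ = 6170
j=13: r + 12k = 6699.306 → ⌈·⌉ = 6700
j=14: r + 13k = 7228.839333… → ⌈·⌉ = 7229
j=15: r + 14k = 7758.372666… → ⌈·⌉ = 7759

345, 875, 1404, 1934, 2464, 2993, 3523, 4052, 4582, 5111, 5641, 6170, 6700, 7229, 7759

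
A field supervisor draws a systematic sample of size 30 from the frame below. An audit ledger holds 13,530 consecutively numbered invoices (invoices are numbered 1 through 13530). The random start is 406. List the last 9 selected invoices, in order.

k = N/n = 13530/30 = 451
22nd selection = 406 + 21×451 = 9877
23rd: 9877 + 451 = 10328
24th: 10328 + 451 = 10779
25th: 10779 + 451 = 11230
26th: 11230 + 451 = 11681
27th: 11681 + 451 = 12132
28th: 12132 + 451 = 12583
29th: 12583 + 451 = 13034
30th: 13034 + 451 = 13485

9877, 10328, 10779, 11230, 11681, 12132, 12583, 13034, 13485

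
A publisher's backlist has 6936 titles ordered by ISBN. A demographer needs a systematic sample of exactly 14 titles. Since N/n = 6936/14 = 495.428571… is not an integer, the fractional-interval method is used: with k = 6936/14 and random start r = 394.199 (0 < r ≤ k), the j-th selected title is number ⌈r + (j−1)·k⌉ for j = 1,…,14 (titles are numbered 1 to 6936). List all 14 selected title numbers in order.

395, 890, 1386, 1881, 2376, 2872, 3367, 3863, 4358, 4854, 5349, 5844, 6340, 6835

j=1: r + 0k = 394.199 → ⌈·⌉ = 395
j=2: r + 1k = 889.627571… → ⌈·⌉ = 890
j=3: r + 2k = 1385.056142… → ⌈·⌉ = 1386
j=4: r + 3k = 1880.484714… → ⌈·⌉ = 1881
j=5: r + 4k = 2375.913285… → ⌈·⌉ = 2376
j=6: r + 5k = 2871.341857… → ⌈·⌉ = 2872
j=7: r + 6k = 3366.770428… → ⌈·⌉ = 3367
j=8: r + 7k = 3862.199 → ⌈·⌉ = 3863
j=9: r + 8k = 4357.627571… → ⌈·⌉ = 4358
j=10: r + 9k = 4853.056142… → ⌈·⌉ = 4854
j=11: r + 10k = 5348.484714… → ⌈·⌉ = 5349
j=12: r + 11k = 5843.913285… → ⌈·⌉ = 5844
j=13: r + 12k = 6339.341857… → ⌈·⌉ = 6340
j=14: r + 13k = 6834.770428… → ⌈·⌉ = 6835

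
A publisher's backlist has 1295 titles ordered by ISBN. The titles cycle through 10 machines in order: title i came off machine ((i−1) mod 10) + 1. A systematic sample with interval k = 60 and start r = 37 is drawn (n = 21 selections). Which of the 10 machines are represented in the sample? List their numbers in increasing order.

7

Consecutive selections differ by k = 60, so their machine numbers differ by 60 mod 10 = 0.
gcd(60, 10) = 10, so the sample visits 10/10 = 1 distinct residues mod 10.
Start 37 is machine 7; the machines hit are 7.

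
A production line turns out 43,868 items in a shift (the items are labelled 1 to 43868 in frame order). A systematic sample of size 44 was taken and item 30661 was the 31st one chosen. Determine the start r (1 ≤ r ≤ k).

k = 43868/44 = 997
r = 30661 − (31−1)×997 = 30661 − 29910 = 751

751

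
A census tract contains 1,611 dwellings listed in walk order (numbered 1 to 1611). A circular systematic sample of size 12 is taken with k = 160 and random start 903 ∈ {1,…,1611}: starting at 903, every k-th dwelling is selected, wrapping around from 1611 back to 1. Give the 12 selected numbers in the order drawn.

Selection 1: 903
Selection 2: 903 + 160 = 1063
Selection 3: 1063 + 160 = 1223
Selection 4: 1223 + 160 = 1383
Selection 5: 1383 + 160 = 1543
Selection 6: 1543 + 160 = 1703 → 1703 − 1611 = 92
Selection 7: 92 + 160 = 252
Selection 8: 252 + 160 = 412
Selection 9: 412 + 160 = 572
Selection 10: 572 + 160 = 732
Selection 11: 732 + 160 = 892
Selection 12: 892 + 160 = 1052

903, 1063, 1223, 1383, 1543, 92, 252, 412, 572, 732, 892, 1052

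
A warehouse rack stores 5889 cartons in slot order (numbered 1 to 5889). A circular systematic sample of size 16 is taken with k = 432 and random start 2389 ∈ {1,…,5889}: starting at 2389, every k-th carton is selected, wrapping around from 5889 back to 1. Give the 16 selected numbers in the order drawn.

2389, 2821, 3253, 3685, 4117, 4549, 4981, 5413, 5845, 388, 820, 1252, 1684, 2116, 2548, 2980

Selection 1: 2389
Selection 2: 2389 + 432 = 2821
Selection 3: 2821 + 432 = 3253
Selection 4: 3253 + 432 = 3685
Selection 5: 3685 + 432 = 4117
Selection 6: 4117 + 432 = 4549
Selection 7: 4549 + 432 = 4981
Selection 8: 4981 + 432 = 5413
Selection 9: 5413 + 432 = 5845
Selection 10: 5845 + 432 = 6277 → 6277 − 5889 = 388
Selection 11: 388 + 432 = 820
Selection 12: 820 + 432 = 1252
Selection 13: 1252 + 432 = 1684
Selection 14: 1684 + 432 = 2116
Selection 15: 2116 + 432 = 2548
Selection 16: 2548 + 432 = 2980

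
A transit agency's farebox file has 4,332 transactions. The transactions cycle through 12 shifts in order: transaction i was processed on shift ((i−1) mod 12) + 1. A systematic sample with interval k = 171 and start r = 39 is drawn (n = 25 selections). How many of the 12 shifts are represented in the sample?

4

Consecutive selections differ by k = 171, so their shift numbers differ by 171 mod 12 = 3.
gcd(171, 12) = 3, so the sample visits 12/3 = 4 distinct residues mod 12.
Start 39 is shift 3; the shifts hit are 3, 6, 9, 12.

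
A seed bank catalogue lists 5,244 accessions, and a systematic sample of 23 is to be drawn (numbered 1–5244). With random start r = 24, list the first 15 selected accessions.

k = N/n = 5244/23 = 228
accession 1: 24
accession 2: 24 + 228 = 252
accession 3: 252 + 228 = 480
accession 4: 480 + 228 = 708
accession 5: 708 + 228 = 936
accession 6: 936 + 228 = 1164
accession 7: 1164 + 228 = 1392
accession 8: 1392 + 228 = 1620
accession 9: 1620 + 228 = 1848
accession 10: 1848 + 228 = 2076
accession 11: 2076 + 228 = 2304
accession 12: 2304 + 228 = 2532
accession 13: 2532 + 228 = 2760
accession 14: 2760 + 228 = 2988
accession 15: 2988 + 228 = 3216

24, 252, 480, 708, 936, 1164, 1392, 1620, 1848, 2076, 2304, 2532, 2760, 2988, 3216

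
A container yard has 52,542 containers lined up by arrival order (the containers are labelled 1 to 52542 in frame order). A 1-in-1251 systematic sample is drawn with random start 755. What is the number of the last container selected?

k = 1251
42nd selection = r + (42−1)·k = 755 + 41×1251 = 755 + 51291 = 52046

52046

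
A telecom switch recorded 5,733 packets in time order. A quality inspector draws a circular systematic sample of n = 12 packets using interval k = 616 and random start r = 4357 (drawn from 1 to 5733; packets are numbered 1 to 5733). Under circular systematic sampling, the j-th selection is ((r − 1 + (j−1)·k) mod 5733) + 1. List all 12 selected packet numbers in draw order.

4357, 4973, 5589, 472, 1088, 1704, 2320, 2936, 3552, 4168, 4784, 5400

Selection 1: 4357
Selection 2: 4357 + 616 = 4973
Selection 3: 4973 + 616 = 5589
Selection 4: 5589 + 616 = 6205 → 6205 − 5733 = 472
Selection 5: 472 + 616 = 1088
Selection 6: 1088 + 616 = 1704
Selection 7: 1704 + 616 = 2320
Selection 8: 2320 + 616 = 2936
Selection 9: 2936 + 616 = 3552
Selection 10: 3552 + 616 = 4168
Selection 11: 4168 + 616 = 4784
Selection 12: 4784 + 616 = 5400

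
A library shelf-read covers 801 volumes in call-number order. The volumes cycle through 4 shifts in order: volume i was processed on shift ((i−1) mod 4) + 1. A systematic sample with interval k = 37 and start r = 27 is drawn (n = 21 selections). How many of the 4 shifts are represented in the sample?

4

Consecutive selections differ by k = 37, so their shift numbers differ by 37 mod 4 = 1.
gcd(37, 4) = 1, so the sample visits 4/1 = 4 distinct residues mod 4.
Start 27 is shift 3; the shifts hit are 1, 2, 3, 4.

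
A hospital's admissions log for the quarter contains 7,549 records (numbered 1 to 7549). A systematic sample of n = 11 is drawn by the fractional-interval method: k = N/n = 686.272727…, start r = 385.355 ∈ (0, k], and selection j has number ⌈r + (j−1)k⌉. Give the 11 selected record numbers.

386, 1072, 1758, 2445, 3131, 3817, 4503, 5190, 5876, 6562, 7249

j=1: r + 0k = 385.355 → ⌈·⌉ = 386
j=2: r + 1k = 1071.627727… → ⌈·⌉ = 1072
j=3: r + 2k = 1757.900454… → ⌈·⌉ = 1758
j=4: r + 3k = 2444.173181… → ⌈·⌉ = 2445
j=5: r + 4k = 3130.445909… → ⌈·⌉ = 3131
j=6: r + 5k = 3816.718636… → ⌈·⌉ = 3817
j=7: r + 6k = 4502.991363… → ⌈·⌉ = 4503
j=8: r + 7k = 5189.264090… → ⌈·⌉ = 5190
j=9: r + 8k = 5875.536818… → ⌈·⌉ = 5876
j=10: r + 9k = 6561.809545… → ⌈·⌉ = 6562
j=11: r + 10k = 7248.082272… → ⌈·⌉ = 7249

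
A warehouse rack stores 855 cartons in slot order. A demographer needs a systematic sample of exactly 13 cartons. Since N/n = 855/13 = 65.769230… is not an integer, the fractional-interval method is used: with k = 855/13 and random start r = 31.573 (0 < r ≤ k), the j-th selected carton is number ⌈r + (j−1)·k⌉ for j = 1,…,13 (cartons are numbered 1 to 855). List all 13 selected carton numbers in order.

j=1: r + 0k = 31.573 → ⌈·⌉ = 32
j=2: r + 1k = 97.342230… → ⌈·⌉ = 98
j=3: r + 2k = 163.111461… → ⌈·⌉ = 164
j=4: r + 3k = 228.880692… → ⌈·⌉ = 229
j=5: r + 4k = 294.649923… → ⌈·⌉ = 295
j=6: r + 5k = 360.419153… → ⌈·⌉ = 361
j=7: r + 6k = 426.188384… → ⌈·⌉ = 427
j=8: r + 7k = 491.957615… → ⌈·⌉ = 492
j=9: r + 8k = 557.726846… → ⌈·⌉ = 558
j=10: r + 9k = 623.496076… → ⌈·⌉ = 624
j=11: r + 10k = 689.265307… → ⌈·⌉ = 690
j=12: r + 11k = 755.034538… → ⌈·⌉ = 756
j=13: r + 12k = 820.803769… → ⌈·⌉ = 821

32, 98, 164, 229, 295, 361, 427, 492, 558, 624, 690, 756, 821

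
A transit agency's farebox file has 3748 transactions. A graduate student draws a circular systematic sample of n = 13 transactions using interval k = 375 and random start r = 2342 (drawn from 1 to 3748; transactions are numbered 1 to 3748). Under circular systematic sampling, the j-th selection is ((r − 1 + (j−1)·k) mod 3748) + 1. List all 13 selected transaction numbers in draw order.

2342, 2717, 3092, 3467, 94, 469, 844, 1219, 1594, 1969, 2344, 2719, 3094

Selection 1: 2342
Selection 2: 2342 + 375 = 2717
Selection 3: 2717 + 375 = 3092
Selection 4: 3092 + 375 = 3467
Selection 5: 3467 + 375 = 3842 → 3842 − 3748 = 94
Selection 6: 94 + 375 = 469
Selection 7: 469 + 375 = 844
Selection 8: 844 + 375 = 1219
Selection 9: 1219 + 375 = 1594
Selection 10: 1594 + 375 = 1969
Selection 11: 1969 + 375 = 2344
Selection 12: 2344 + 375 = 2719
Selection 13: 2719 + 375 = 3094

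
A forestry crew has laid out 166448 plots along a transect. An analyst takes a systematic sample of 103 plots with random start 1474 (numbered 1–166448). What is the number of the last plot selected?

166306

k = 166448/103 = 1616
103rd selection = r + (103−1)·k = 1474 + 102×1616 = 1474 + 164832 = 166306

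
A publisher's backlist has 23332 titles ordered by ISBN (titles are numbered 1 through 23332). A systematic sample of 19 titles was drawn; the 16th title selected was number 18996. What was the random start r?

k = 23332/19 = 1228
r = 18996 − (16−1)×1228 = 18996 − 18420 = 576

576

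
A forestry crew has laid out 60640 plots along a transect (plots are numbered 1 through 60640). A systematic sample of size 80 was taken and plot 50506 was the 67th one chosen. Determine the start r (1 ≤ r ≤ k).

k = 60640/80 = 758
r = 50506 − (67−1)×758 = 50506 − 50028 = 478

478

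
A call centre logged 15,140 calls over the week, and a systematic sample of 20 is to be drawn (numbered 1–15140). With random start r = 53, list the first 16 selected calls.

53, 810, 1567, 2324, 3081, 3838, 4595, 5352, 6109, 6866, 7623, 8380, 9137, 9894, 10651, 11408

k = N/n = 15140/20 = 757
call 1: 53
call 2: 53 + 757 = 810
call 3: 810 + 757 = 1567
call 4: 1567 + 757 = 2324
call 5: 2324 + 757 = 3081
call 6: 3081 + 757 = 3838
call 7: 3838 + 757 = 4595
call 8: 4595 + 757 = 5352
call 9: 5352 + 757 = 6109
call 10: 6109 + 757 = 6866
call 11: 6866 + 757 = 7623
call 12: 7623 + 757 = 8380
call 13: 8380 + 757 = 9137
call 14: 9137 + 757 = 9894
call 15: 9894 + 757 = 10651
call 16: 10651 + 757 = 11408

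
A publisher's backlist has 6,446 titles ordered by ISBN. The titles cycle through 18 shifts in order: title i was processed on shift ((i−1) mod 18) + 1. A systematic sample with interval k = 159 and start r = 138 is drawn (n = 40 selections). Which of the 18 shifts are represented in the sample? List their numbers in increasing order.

Consecutive selections differ by k = 159, so their shift numbers differ by 159 mod 18 = 15.
gcd(159, 18) = 3, so the sample visits 18/3 = 6 distinct residues mod 18.
Start 138 is shift 12; the shifts hit are 3, 6, 9, 12, 15, 18.

3, 6, 9, 12, 15, 18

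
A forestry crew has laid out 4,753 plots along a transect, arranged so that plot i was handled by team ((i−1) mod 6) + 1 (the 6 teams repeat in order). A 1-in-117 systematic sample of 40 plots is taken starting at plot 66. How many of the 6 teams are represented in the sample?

2

Consecutive selections differ by k = 117, so their team numbers differ by 117 mod 6 = 3.
gcd(117, 6) = 3, so the sample visits 6/3 = 2 distinct residues mod 6.
Start 66 is team 6; the teams hit are 3, 6.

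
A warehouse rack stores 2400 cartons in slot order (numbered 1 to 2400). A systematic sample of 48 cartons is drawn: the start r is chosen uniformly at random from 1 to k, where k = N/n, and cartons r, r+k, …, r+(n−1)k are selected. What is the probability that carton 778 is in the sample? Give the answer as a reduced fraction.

k = 2400/48 = 50.
Carton 778 is selected iff r ≡ 778 (mod 50); exactly one such r in {1,…,50}.
Inclusion probability = 1/50.

1/50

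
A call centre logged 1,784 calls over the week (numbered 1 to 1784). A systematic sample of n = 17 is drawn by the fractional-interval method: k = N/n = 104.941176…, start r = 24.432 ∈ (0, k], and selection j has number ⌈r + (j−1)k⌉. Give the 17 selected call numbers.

25, 130, 235, 340, 445, 550, 655, 760, 864, 969, 1074, 1179, 1284, 1389, 1494, 1599, 1704

j=1: r + 0k = 24.432 → ⌈·⌉ = 25
j=2: r + 1k = 129.373176… → ⌈·⌉ = 130
j=3: r + 2k = 234.314352… → ⌈·⌉ = 235
j=4: r + 3k = 339.255529… → ⌈·⌉ = 340
j=5: r + 4k = 444.196705… → ⌈·⌉ = 445
j=6: r + 5k = 549.137882… → ⌈·⌉ = 550
j=7: r + 6k = 654.079058… → ⌈·⌉ = 655
j=8: r + 7k = 759.020235… → ⌈·⌉ = 760
j=9: r + 8k = 863.961411… → ⌈·⌉ = 864
j=10: r + 9k = 968.902588… → ⌈·⌉ = 969
j=11: r + 10k = 1073.843764… → ⌈·⌉ = 1074
j=12: r + 11k = 1178.784941… → ⌈·⌉ = 1179
j=13: r + 12k = 1283.726117… → ⌈·⌉ = 1284
j=14: r + 13k = 1388.667294… → ⌈·⌉ = 1389
j=15: r + 14k = 1493.608470… → ⌈·⌉ = 1494
j=16: r + 15k = 1598.549647… → ⌈·⌉ = 1599
j=17: r + 16k = 1703.490823… → ⌈·⌉ = 1704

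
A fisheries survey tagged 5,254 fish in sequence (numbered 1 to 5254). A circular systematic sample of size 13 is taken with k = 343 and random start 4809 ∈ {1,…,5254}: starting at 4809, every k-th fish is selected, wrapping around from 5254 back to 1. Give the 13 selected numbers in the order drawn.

4809, 5152, 241, 584, 927, 1270, 1613, 1956, 2299, 2642, 2985, 3328, 3671

Selection 1: 4809
Selection 2: 4809 + 343 = 5152
Selection 3: 5152 + 343 = 5495 → 5495 − 5254 = 241
Selection 4: 241 + 343 = 584
Selection 5: 584 + 343 = 927
Selection 6: 927 + 343 = 1270
Selection 7: 1270 + 343 = 1613
Selection 8: 1613 + 343 = 1956
Selection 9: 1956 + 343 = 2299
Selection 10: 2299 + 343 = 2642
Selection 11: 2642 + 343 = 2985
Selection 12: 2985 + 343 = 3328
Selection 13: 3328 + 343 = 3671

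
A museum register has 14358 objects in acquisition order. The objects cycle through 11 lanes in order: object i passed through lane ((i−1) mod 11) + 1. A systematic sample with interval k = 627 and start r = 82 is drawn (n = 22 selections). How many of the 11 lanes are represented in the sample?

1

Consecutive selections differ by k = 627, so their lane numbers differ by 627 mod 11 = 0.
gcd(627, 11) = 11, so the sample visits 11/11 = 1 distinct residues mod 11.
Start 82 is lane 5; the lanes hit are 5.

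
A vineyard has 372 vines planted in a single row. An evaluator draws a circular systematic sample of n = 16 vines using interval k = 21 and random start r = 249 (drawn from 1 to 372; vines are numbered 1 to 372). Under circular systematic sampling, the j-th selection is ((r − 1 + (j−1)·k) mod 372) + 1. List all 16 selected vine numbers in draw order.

249, 270, 291, 312, 333, 354, 3, 24, 45, 66, 87, 108, 129, 150, 171, 192

Selection 1: 249
Selection 2: 249 + 21 = 270
Selection 3: 270 + 21 = 291
Selection 4: 291 + 21 = 312
Selection 5: 312 + 21 = 333
Selection 6: 333 + 21 = 354
Selection 7: 354 + 21 = 375 → 375 − 372 = 3
Selection 8: 3 + 21 = 24
Selection 9: 24 + 21 = 45
Selection 10: 45 + 21 = 66
Selection 11: 66 + 21 = 87
Selection 12: 87 + 21 = 108
Selection 13: 108 + 21 = 129
Selection 14: 129 + 21 = 150
Selection 15: 150 + 21 = 171
Selection 16: 171 + 21 = 192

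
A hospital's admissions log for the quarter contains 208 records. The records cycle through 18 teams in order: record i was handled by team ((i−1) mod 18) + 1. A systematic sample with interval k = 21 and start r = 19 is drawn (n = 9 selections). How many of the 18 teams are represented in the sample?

6

Consecutive selections differ by k = 21, so their team numbers differ by 21 mod 18 = 3.
gcd(21, 18) = 3, so the sample visits 18/3 = 6 distinct residues mod 18.
Start 19 is team 1; the teams hit are 1, 4, 7, 10, 13, 16.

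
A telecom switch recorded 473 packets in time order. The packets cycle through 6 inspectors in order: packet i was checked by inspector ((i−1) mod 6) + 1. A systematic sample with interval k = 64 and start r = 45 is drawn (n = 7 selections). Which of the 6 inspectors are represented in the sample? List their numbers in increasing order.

1, 3, 5

Consecutive selections differ by k = 64, so their inspector numbers differ by 64 mod 6 = 4.
gcd(64, 6) = 2, so the sample visits 6/2 = 3 distinct residues mod 6.
Start 45 is inspector 3; the inspectors hit are 1, 3, 5.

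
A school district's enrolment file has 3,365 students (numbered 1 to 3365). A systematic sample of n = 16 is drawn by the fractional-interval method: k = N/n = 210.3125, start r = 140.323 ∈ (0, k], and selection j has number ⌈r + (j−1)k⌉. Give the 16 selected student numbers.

141, 351, 561, 772, 982, 1192, 1403, 1613, 1823, 2034, 2244, 2454, 2665, 2875, 3085, 3296

j=1: r + 0k = 140.323 → ⌈·⌉ = 141
j=2: r + 1k = 350.6355 → ⌈·⌉ = 351
j=3: r + 2k = 560.948 → ⌈·⌉ = 561
j=4: r + 3k = 771.2605 → ⌈·⌉ = 772
j=5: r + 4k = 981.573 → ⌈·⌉ = 982
j=6: r + 5k = 1191.8855 → ⌈·⌉ = 1192
j=7: r + 6k = 1402.198 → ⌈·⌉ = 1403
j=8: r + 7k = 1612.5105 → ⌈·⌉ = 1613
j=9: r + 8k = 1822.823 → ⌈·⌉ = 1823
j=10: r + 9k = 2033.1355 → ⌈·⌉ = 2034
j=11: r + 10k = 2243.448 → ⌈·⌉ = 2244
j=12: r + 11k = 2453.7605 → ⌈·⌉ = 2454
j=13: r + 12k = 2664.073 → ⌈·⌉ = 2665
j=14: r + 13k = 2874.3855 → ⌈·⌉ = 2875
j=15: r + 14k = 3084.698 → ⌈·⌉ = 3085
j=16: r + 15k = 3295.0105 → ⌈·⌉ = 3296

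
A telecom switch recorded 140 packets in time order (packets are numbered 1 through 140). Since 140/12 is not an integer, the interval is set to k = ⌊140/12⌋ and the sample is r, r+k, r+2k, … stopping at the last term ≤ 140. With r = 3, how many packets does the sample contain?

13

k = ⌊140/12⌋ = 11
Achieved size = ⌊(140 − 3)/11⌋ + 1 = ⌊137/11⌋ + 1 = 12 + 1 = 13
(last selection: 3 + 12×11 = 135 ≤ 140; next would be 146 > 140)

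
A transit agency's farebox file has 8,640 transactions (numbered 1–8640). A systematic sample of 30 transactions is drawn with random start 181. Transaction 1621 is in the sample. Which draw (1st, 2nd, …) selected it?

k = 8640/30 = 288
position = (1621 − 181)/288 + 1 = 1440/288 + 1 = 5 + 1 = 6

6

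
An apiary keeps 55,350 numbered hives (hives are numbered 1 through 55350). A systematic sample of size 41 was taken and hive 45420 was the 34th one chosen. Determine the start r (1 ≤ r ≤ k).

k = 55350/41 = 1350
r = 45420 − (34−1)×1350 = 45420 − 44550 = 870

870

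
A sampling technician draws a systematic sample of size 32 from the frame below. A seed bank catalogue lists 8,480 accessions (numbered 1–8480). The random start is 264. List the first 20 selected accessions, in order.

264, 529, 794, 1059, 1324, 1589, 1854, 2119, 2384, 2649, 2914, 3179, 3444, 3709, 3974, 4239, 4504, 4769, 5034, 5299

k = N/n = 8480/32 = 265
accession 1: 264
accession 2: 264 + 265 = 529
accession 3: 529 + 265 = 794
accession 4: 794 + 265 = 1059
accession 5: 1059 + 265 = 1324
accession 6: 1324 + 265 = 1589
accession 7: 1589 + 265 = 1854
accession 8: 1854 + 265 = 2119
accession 9: 2119 + 265 = 2384
accession 10: 2384 + 265 = 2649
accession 11: 2649 + 265 = 2914
accession 12: 2914 + 265 = 3179
accession 13: 3179 + 265 = 3444
accession 14: 3444 + 265 = 3709
accession 15: 3709 + 265 = 3974
accession 16: 3974 + 265 = 4239
accession 17: 4239 + 265 = 4504
accession 18: 4504 + 265 = 4769
accession 19: 4769 + 265 = 5034
accession 20: 5034 + 265 = 5299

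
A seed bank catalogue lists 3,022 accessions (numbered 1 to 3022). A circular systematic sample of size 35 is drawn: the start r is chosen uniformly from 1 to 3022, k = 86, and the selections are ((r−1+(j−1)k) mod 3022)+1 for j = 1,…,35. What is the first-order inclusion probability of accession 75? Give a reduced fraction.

35/3022

For each position j, as r ranges over 1…3022 the j-th selection hits every accession exactly once, so accession 75 is selected for exactly 35 of the 3022 starts.
Inclusion probability = 35/3022.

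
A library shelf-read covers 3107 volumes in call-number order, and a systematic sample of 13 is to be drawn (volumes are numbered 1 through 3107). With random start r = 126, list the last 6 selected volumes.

k = N/n = 3107/13 = 239
8th selection = 126 + 7×239 = 1799
9th: 1799 + 239 = 2038
10th: 2038 + 239 = 2277
11th: 2277 + 239 = 2516
12th: 2516 + 239 = 2755
13th: 2755 + 239 = 2994

1799, 2038, 2277, 2516, 2755, 2994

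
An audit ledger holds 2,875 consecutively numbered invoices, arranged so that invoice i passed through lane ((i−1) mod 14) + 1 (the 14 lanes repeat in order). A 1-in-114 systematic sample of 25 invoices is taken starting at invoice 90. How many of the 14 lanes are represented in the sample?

7

Consecutive selections differ by k = 114, so their lane numbers differ by 114 mod 14 = 2.
gcd(114, 14) = 2, so the sample visits 14/2 = 7 distinct residues mod 14.
Start 90 is lane 6; the lanes hit are 2, 4, 6, 8, 10, 12, 14.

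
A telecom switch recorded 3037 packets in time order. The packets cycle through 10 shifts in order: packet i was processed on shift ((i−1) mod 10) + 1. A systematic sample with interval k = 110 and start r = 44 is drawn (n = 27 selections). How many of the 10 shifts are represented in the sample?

1

Consecutive selections differ by k = 110, so their shift numbers differ by 110 mod 10 = 0.
gcd(110, 10) = 10, so the sample visits 10/10 = 1 distinct residues mod 10.
Start 44 is shift 4; the shifts hit are 4.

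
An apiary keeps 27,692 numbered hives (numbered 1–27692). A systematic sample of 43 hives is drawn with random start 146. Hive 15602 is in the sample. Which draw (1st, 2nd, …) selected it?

25

k = 27692/43 = 644
position = (15602 − 146)/644 + 1 = 15456/644 + 1 = 24 + 1 = 25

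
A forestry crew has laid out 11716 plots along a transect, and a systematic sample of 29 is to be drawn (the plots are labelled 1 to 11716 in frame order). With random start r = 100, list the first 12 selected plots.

100, 504, 908, 1312, 1716, 2120, 2524, 2928, 3332, 3736, 4140, 4544

k = N/n = 11716/29 = 404
plot 1: 100
plot 2: 100 + 404 = 504
plot 3: 504 + 404 = 908
plot 4: 908 + 404 = 1312
plot 5: 1312 + 404 = 1716
plot 6: 1716 + 404 = 2120
plot 7: 2120 + 404 = 2524
plot 8: 2524 + 404 = 2928
plot 9: 2928 + 404 = 3332
plot 10: 3332 + 404 = 3736
plot 11: 3736 + 404 = 4140
plot 12: 4140 + 404 = 4544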